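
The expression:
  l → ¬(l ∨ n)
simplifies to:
¬l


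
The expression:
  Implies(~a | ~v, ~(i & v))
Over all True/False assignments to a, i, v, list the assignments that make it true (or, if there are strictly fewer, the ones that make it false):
is false only for:
  a=False, i=True, v=True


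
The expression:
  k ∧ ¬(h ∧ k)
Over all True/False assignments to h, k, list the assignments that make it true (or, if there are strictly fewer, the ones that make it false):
is true only for:
  h=False, k=True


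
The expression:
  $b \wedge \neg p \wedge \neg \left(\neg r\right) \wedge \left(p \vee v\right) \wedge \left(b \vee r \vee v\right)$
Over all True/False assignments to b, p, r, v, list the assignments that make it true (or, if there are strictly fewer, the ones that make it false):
is true only for:
  b=True, p=False, r=True, v=True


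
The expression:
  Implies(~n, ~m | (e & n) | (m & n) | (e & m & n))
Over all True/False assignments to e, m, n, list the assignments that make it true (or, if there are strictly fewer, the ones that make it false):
is false only for:
  e=False, m=True, n=False;
  e=True, m=True, n=False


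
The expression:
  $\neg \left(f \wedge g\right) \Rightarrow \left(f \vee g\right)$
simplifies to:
$f \vee g$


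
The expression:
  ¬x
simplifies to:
¬x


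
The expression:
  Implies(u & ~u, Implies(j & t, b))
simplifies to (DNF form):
True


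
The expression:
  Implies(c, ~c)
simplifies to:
~c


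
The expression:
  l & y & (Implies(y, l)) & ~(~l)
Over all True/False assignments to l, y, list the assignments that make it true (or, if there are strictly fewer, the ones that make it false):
is true only for:
  l=True, y=True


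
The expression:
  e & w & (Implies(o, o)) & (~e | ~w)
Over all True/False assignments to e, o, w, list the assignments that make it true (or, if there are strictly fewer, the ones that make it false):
is never true.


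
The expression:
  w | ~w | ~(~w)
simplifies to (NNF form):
True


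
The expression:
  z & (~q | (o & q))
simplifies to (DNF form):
(o & z) | (z & ~q)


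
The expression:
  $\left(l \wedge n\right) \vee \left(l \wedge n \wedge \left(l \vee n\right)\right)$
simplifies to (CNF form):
$l \wedge n$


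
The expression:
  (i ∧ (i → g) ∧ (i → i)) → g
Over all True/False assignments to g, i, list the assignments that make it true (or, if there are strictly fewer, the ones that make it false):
is always true.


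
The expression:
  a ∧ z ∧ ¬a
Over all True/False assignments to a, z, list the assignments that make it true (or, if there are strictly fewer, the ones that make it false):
is never true.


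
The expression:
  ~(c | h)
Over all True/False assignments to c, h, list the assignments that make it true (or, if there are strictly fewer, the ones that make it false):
is true only for:
  c=False, h=False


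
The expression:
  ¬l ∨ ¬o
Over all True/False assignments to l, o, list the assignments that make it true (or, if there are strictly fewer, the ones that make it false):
is false only for:
  l=True, o=True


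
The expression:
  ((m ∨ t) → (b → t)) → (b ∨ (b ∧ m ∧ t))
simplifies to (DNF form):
b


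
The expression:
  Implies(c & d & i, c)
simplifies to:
True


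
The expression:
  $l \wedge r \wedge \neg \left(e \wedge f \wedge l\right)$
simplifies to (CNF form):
$l \wedge r \wedge \left(\neg e \vee \neg f\right)$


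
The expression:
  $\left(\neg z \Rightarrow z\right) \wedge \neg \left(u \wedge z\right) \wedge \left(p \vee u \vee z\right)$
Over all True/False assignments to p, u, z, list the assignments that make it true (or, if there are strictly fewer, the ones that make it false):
is true only for:
  p=False, u=False, z=True;
  p=True, u=False, z=True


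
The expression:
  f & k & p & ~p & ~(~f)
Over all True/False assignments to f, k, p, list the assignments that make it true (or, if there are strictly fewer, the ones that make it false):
is never true.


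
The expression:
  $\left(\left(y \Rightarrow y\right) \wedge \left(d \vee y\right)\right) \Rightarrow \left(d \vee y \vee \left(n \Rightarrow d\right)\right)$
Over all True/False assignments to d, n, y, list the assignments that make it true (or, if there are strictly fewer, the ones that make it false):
is always true.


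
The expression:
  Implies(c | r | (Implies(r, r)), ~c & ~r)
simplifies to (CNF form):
~c & ~r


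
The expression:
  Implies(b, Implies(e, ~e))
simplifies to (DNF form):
~b | ~e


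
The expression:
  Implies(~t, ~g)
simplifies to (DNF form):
t | ~g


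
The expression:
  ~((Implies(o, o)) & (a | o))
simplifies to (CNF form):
~a & ~o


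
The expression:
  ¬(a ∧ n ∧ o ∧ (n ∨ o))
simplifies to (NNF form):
¬a ∨ ¬n ∨ ¬o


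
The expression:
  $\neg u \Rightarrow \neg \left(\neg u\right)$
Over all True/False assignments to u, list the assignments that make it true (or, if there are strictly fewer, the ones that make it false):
is true only for:
  u=True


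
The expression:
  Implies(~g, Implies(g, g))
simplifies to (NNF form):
True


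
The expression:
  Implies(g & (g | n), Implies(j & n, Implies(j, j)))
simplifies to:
True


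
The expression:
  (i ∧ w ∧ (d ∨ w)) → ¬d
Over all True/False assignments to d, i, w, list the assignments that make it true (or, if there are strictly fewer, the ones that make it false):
is false only for:
  d=True, i=True, w=True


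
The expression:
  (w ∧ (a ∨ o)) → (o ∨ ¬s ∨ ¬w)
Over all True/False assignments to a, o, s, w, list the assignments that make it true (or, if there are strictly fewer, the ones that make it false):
is false only for:
  a=True, o=False, s=True, w=True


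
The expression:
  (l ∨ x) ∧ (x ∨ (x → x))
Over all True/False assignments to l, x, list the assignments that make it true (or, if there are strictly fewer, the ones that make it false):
is false only for:
  l=False, x=False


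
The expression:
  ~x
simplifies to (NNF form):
~x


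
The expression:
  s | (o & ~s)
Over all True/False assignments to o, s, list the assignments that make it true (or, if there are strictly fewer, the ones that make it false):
is false only for:
  o=False, s=False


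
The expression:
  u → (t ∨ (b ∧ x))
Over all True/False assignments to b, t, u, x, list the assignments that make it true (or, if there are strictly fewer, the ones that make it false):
is false only for:
  b=False, t=False, u=True, x=False;
  b=False, t=False, u=True, x=True;
  b=True, t=False, u=True, x=False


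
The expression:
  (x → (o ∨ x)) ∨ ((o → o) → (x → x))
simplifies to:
True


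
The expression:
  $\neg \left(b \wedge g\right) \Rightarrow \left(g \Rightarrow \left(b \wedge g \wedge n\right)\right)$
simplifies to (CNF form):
$b \vee \neg g$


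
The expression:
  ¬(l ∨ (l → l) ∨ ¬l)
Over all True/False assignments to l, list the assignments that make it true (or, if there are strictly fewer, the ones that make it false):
is never true.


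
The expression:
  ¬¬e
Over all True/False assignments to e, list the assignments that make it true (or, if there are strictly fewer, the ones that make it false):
is true only for:
  e=True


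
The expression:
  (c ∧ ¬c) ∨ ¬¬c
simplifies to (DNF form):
c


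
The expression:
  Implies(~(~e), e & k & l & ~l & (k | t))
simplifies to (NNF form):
~e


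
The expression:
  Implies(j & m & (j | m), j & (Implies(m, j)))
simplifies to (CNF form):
True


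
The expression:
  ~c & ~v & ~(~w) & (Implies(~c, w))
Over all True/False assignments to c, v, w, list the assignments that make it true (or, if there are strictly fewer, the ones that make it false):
is true only for:
  c=False, v=False, w=True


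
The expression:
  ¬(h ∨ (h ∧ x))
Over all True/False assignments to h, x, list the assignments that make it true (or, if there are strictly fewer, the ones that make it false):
is true only for:
  h=False, x=False;
  h=False, x=True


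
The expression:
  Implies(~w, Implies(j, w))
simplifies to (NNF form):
w | ~j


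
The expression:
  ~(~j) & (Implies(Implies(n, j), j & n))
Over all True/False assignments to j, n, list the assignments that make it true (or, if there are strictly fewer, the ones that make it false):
is true only for:
  j=True, n=True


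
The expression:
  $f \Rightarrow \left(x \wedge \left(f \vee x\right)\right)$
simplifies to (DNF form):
$x \vee \neg f$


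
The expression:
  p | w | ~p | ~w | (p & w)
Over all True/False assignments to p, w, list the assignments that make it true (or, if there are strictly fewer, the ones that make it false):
is always true.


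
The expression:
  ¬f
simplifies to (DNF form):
¬f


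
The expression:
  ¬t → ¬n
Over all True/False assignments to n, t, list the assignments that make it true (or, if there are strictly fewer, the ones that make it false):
is false only for:
  n=True, t=False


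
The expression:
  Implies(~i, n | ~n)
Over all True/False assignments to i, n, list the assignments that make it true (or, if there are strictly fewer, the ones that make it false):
is always true.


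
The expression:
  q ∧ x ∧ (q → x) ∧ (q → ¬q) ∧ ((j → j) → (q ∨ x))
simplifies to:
False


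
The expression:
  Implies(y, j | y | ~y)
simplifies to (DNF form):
True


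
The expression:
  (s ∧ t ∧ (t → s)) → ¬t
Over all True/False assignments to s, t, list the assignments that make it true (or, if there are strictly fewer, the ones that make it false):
is false only for:
  s=True, t=True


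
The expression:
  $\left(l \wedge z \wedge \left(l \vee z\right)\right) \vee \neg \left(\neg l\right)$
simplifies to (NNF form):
$l$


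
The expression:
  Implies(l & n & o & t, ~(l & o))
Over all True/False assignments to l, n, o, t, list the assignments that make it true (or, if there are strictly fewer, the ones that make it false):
is false only for:
  l=True, n=True, o=True, t=True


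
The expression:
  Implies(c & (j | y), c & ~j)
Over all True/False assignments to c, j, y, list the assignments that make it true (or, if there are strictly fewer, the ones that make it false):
is false only for:
  c=True, j=True, y=False;
  c=True, j=True, y=True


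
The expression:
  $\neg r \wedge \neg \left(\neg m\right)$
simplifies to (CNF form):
$m \wedge \neg r$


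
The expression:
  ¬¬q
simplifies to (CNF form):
q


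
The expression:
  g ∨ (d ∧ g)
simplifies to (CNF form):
g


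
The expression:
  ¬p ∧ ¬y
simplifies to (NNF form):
¬p ∧ ¬y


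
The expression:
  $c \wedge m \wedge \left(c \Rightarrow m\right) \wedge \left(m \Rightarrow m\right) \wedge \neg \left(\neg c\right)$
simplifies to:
$c \wedge m$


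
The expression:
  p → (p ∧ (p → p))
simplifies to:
True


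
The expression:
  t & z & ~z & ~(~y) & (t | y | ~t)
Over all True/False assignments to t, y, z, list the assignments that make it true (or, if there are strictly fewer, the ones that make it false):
is never true.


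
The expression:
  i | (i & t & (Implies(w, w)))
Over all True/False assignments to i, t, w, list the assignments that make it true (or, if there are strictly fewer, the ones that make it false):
is true only for:
  i=True, t=False, w=False;
  i=True, t=False, w=True;
  i=True, t=True, w=False;
  i=True, t=True, w=True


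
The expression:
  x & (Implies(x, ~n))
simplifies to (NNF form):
x & ~n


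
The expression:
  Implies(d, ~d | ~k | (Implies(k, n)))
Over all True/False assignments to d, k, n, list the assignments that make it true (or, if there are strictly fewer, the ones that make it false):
is false only for:
  d=True, k=True, n=False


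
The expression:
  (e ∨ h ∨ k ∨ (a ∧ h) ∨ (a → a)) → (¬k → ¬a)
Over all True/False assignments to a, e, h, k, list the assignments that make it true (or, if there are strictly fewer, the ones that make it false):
is false only for:
  a=True, e=False, h=False, k=False;
  a=True, e=False, h=True, k=False;
  a=True, e=True, h=False, k=False;
  a=True, e=True, h=True, k=False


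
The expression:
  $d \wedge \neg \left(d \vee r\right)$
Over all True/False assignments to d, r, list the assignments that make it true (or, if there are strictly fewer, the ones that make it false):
is never true.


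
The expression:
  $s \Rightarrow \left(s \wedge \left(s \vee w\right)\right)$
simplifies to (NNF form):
$\text{True}$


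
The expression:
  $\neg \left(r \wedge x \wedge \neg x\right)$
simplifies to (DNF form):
$\text{True}$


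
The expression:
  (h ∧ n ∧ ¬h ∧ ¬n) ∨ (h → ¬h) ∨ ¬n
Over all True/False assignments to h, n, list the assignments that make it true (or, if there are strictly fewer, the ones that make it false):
is false only for:
  h=True, n=True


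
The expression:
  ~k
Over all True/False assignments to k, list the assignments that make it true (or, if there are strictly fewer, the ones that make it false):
is true only for:
  k=False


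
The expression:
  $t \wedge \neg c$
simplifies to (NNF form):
$t \wedge \neg c$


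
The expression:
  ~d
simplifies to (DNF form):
~d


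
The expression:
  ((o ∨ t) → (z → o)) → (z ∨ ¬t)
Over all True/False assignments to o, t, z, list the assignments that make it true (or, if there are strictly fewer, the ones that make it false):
is false only for:
  o=False, t=True, z=False;
  o=True, t=True, z=False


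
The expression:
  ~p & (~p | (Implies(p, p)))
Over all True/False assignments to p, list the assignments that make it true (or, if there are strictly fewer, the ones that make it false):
is true only for:
  p=False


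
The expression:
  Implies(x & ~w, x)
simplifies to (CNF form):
True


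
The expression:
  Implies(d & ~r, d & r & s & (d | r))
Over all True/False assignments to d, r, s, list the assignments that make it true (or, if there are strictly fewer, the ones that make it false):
is false only for:
  d=True, r=False, s=False;
  d=True, r=False, s=True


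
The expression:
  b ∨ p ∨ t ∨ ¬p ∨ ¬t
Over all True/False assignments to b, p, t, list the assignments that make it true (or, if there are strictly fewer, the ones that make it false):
is always true.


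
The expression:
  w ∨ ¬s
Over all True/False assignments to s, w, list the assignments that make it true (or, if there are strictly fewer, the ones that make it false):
is false only for:
  s=True, w=False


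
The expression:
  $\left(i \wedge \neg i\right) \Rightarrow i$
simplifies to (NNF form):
$\text{True}$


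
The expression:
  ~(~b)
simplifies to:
b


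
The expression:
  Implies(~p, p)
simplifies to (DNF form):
p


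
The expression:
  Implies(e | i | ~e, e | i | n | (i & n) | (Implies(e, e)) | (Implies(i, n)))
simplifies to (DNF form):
True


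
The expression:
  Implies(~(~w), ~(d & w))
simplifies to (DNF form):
~d | ~w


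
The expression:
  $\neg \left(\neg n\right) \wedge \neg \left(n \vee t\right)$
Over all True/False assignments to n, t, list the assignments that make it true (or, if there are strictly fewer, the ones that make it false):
is never true.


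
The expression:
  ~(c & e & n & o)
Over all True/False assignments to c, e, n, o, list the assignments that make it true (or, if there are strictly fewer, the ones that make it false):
is false only for:
  c=True, e=True, n=True, o=True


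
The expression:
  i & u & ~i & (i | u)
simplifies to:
False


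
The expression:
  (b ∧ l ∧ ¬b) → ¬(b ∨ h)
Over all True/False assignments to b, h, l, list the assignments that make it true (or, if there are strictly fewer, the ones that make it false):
is always true.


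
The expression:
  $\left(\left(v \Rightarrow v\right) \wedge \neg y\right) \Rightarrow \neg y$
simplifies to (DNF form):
$\text{True}$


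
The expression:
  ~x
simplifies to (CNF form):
~x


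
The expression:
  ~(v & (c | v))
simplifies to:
~v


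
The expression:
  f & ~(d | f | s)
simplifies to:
False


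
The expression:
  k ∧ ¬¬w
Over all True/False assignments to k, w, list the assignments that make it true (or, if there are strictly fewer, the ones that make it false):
is true only for:
  k=True, w=True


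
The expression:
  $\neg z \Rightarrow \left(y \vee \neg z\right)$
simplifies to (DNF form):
$\text{True}$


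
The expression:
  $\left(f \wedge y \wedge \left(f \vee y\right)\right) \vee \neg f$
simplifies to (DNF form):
$y \vee \neg f$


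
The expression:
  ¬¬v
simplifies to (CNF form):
v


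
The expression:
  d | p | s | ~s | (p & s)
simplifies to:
True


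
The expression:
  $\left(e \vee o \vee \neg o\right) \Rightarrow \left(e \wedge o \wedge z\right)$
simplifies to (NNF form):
$e \wedge o \wedge z$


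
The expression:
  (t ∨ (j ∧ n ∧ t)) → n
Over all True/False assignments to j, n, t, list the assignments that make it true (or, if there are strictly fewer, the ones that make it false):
is false only for:
  j=False, n=False, t=True;
  j=True, n=False, t=True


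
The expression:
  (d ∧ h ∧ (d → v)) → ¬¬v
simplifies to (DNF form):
True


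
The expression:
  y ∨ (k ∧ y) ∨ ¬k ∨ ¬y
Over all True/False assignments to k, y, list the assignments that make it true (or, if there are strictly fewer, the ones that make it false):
is always true.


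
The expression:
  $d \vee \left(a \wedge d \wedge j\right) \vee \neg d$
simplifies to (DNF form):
$\text{True}$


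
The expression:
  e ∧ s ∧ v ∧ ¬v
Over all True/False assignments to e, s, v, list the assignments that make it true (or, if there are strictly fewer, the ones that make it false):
is never true.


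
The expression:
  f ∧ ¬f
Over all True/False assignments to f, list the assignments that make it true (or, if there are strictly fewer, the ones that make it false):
is never true.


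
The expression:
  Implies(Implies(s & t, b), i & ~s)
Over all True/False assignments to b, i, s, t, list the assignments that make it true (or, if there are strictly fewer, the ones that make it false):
is true only for:
  b=False, i=False, s=True, t=True;
  b=False, i=True, s=False, t=False;
  b=False, i=True, s=False, t=True;
  b=False, i=True, s=True, t=True;
  b=True, i=True, s=False, t=False;
  b=True, i=True, s=False, t=True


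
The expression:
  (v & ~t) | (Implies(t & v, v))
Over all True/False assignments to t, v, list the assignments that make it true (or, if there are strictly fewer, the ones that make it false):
is always true.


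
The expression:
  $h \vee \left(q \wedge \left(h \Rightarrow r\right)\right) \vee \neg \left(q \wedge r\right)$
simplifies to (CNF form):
$\text{True}$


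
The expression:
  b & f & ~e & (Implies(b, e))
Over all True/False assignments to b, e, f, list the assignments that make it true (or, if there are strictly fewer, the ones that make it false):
is never true.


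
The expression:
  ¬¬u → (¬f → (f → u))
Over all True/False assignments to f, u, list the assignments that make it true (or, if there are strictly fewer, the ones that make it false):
is always true.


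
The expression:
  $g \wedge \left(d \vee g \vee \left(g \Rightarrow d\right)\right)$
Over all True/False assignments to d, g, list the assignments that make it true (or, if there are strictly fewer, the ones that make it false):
is true only for:
  d=False, g=True;
  d=True, g=True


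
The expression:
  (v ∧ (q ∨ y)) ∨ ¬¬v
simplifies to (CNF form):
v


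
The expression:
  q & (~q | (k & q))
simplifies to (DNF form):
k & q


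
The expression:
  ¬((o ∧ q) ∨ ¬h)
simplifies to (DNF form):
(h ∧ ¬o) ∨ (h ∧ ¬q)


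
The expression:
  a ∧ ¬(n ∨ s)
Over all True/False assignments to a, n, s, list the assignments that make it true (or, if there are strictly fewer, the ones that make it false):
is true only for:
  a=True, n=False, s=False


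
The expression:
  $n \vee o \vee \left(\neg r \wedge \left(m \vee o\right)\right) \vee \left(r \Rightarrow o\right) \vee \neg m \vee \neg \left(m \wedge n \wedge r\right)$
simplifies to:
$\text{True}$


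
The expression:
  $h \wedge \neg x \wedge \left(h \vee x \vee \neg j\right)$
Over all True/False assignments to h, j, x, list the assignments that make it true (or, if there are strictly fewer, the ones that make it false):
is true only for:
  h=True, j=False, x=False;
  h=True, j=True, x=False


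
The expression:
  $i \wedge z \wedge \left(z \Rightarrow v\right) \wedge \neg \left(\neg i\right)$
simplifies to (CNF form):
$i \wedge v \wedge z$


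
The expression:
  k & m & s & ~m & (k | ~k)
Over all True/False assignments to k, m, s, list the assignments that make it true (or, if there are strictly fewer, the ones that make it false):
is never true.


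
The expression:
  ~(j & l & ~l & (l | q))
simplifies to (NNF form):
True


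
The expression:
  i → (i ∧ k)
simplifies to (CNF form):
k ∨ ¬i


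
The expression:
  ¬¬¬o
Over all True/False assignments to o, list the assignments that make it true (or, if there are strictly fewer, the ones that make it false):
is true only for:
  o=False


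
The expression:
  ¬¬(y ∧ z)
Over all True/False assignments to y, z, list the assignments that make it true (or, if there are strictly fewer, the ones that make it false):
is true only for:
  y=True, z=True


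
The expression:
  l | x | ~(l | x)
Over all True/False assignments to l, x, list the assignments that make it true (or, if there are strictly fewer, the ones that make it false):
is always true.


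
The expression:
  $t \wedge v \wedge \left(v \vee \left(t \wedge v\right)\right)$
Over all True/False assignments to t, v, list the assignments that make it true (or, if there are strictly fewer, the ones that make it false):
is true only for:
  t=True, v=True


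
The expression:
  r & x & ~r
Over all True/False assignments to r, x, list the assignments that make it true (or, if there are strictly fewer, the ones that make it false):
is never true.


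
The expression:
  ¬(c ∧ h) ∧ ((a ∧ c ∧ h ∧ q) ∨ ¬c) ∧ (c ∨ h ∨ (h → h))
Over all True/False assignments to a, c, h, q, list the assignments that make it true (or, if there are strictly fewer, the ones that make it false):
is true only for:
  a=False, c=False, h=False, q=False;
  a=False, c=False, h=False, q=True;
  a=False, c=False, h=True, q=False;
  a=False, c=False, h=True, q=True;
  a=True, c=False, h=False, q=False;
  a=True, c=False, h=False, q=True;
  a=True, c=False, h=True, q=False;
  a=True, c=False, h=True, q=True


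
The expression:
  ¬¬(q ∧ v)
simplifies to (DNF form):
q ∧ v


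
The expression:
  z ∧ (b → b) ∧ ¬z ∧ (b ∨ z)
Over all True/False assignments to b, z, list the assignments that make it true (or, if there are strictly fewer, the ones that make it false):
is never true.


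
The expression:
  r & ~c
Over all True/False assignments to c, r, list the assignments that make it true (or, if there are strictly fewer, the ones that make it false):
is true only for:
  c=False, r=True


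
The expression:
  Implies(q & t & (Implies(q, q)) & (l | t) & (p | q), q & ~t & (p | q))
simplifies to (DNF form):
~q | ~t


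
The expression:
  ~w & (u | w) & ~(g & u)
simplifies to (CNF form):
u & ~g & ~w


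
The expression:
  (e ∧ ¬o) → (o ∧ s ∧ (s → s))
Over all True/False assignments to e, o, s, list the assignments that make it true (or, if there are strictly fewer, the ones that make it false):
is false only for:
  e=True, o=False, s=False;
  e=True, o=False, s=True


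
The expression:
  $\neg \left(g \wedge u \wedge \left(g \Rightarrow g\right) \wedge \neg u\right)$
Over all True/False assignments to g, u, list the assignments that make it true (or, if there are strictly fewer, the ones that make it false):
is always true.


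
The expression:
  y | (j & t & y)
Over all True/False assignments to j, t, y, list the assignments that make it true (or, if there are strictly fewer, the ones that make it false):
is true only for:
  j=False, t=False, y=True;
  j=False, t=True, y=True;
  j=True, t=False, y=True;
  j=True, t=True, y=True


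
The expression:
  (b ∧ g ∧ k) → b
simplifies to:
True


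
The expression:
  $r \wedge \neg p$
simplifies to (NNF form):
$r \wedge \neg p$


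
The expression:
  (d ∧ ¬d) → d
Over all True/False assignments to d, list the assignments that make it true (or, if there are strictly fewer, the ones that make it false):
is always true.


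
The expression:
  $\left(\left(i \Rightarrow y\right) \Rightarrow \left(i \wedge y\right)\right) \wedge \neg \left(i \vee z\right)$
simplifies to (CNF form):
$\text{False}$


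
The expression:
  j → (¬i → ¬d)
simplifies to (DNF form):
i ∨ ¬d ∨ ¬j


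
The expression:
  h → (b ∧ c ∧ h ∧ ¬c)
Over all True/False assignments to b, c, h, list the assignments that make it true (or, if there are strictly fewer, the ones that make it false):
is true only for:
  b=False, c=False, h=False;
  b=False, c=True, h=False;
  b=True, c=False, h=False;
  b=True, c=True, h=False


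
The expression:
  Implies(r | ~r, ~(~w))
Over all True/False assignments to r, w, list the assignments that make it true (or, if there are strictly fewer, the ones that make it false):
is true only for:
  r=False, w=True;
  r=True, w=True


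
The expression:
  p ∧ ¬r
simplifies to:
p ∧ ¬r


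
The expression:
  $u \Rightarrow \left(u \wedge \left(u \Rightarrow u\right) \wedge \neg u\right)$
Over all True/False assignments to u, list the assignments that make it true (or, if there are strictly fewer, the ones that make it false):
is true only for:
  u=False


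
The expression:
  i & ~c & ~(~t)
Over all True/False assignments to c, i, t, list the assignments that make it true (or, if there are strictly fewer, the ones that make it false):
is true only for:
  c=False, i=True, t=True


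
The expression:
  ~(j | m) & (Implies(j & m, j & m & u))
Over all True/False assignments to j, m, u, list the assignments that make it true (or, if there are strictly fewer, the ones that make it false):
is true only for:
  j=False, m=False, u=False;
  j=False, m=False, u=True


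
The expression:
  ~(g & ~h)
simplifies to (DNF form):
h | ~g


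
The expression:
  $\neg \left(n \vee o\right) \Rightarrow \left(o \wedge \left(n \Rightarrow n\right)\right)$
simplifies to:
$n \vee o$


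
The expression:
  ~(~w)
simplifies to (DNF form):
w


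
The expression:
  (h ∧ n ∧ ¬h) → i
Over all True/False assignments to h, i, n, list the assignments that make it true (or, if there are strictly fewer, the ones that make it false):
is always true.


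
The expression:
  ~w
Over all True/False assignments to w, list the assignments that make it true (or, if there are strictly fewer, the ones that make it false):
is true only for:
  w=False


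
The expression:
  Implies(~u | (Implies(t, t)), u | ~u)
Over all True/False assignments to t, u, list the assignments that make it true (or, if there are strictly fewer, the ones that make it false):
is always true.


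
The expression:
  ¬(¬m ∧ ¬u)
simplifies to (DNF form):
m ∨ u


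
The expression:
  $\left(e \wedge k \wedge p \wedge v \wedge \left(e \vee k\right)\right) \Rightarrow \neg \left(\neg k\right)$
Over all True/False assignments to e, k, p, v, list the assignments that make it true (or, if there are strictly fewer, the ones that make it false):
is always true.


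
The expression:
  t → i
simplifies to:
i ∨ ¬t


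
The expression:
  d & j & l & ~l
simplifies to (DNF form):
False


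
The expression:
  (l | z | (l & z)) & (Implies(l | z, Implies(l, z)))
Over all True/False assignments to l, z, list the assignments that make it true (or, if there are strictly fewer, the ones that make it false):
is true only for:
  l=False, z=True;
  l=True, z=True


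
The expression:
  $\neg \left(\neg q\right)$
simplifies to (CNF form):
$q$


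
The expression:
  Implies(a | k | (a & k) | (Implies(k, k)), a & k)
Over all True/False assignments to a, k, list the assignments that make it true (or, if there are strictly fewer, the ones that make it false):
is true only for:
  a=True, k=True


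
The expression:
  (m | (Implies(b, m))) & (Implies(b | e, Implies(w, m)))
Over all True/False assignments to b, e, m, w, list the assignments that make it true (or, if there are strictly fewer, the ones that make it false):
is false only for:
  b=False, e=True, m=False, w=True;
  b=True, e=False, m=False, w=False;
  b=True, e=False, m=False, w=True;
  b=True, e=True, m=False, w=False;
  b=True, e=True, m=False, w=True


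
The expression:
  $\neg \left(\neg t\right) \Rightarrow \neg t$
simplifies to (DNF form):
$\neg t$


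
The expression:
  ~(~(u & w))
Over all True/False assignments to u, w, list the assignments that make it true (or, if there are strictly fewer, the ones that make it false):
is true only for:
  u=True, w=True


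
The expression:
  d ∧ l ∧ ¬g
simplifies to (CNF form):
d ∧ l ∧ ¬g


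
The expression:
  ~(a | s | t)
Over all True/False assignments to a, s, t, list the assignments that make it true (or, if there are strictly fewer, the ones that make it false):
is true only for:
  a=False, s=False, t=False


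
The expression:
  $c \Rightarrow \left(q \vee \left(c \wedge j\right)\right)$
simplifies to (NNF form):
$j \vee q \vee \neg c$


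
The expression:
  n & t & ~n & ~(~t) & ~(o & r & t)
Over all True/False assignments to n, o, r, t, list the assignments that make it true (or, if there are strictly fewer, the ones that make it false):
is never true.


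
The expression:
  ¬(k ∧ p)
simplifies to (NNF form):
¬k ∨ ¬p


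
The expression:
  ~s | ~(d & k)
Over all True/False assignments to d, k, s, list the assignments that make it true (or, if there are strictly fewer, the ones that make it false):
is false only for:
  d=True, k=True, s=True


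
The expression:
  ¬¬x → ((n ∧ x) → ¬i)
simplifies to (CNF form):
¬i ∨ ¬n ∨ ¬x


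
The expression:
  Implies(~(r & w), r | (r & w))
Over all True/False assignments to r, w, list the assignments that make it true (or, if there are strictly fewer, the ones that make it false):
is true only for:
  r=True, w=False;
  r=True, w=True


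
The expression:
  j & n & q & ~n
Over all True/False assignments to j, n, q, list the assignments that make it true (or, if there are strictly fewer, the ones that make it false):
is never true.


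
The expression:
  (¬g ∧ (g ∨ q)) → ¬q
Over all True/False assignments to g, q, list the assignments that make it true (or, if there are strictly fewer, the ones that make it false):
is false only for:
  g=False, q=True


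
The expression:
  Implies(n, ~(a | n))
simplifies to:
~n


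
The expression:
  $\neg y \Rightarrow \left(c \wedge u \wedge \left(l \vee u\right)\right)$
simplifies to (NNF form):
$y \vee \left(c \wedge u\right)$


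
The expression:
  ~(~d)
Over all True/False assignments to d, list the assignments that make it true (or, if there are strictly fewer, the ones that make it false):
is true only for:
  d=True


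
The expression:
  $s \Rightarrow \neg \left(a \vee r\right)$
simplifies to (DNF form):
$\left(\neg a \wedge \neg r\right) \vee \neg s$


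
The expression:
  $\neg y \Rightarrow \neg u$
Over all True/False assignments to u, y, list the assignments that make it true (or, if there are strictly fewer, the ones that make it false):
is false only for:
  u=True, y=False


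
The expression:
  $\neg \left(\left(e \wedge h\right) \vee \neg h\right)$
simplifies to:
$h \wedge \neg e$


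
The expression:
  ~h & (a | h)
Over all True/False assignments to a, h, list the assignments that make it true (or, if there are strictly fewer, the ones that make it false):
is true only for:
  a=True, h=False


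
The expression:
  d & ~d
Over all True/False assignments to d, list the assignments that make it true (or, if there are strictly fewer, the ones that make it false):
is never true.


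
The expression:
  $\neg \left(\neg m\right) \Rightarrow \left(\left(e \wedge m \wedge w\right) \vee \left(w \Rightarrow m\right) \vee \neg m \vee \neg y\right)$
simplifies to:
$\text{True}$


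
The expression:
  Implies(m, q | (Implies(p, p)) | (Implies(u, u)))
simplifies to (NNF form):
True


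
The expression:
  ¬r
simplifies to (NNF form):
¬r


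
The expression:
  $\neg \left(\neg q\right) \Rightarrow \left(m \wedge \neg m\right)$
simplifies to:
$\neg q$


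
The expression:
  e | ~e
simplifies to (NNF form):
True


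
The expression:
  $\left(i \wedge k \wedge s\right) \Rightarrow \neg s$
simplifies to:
$\neg i \vee \neg k \vee \neg s$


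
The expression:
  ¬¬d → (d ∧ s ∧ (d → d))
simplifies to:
s ∨ ¬d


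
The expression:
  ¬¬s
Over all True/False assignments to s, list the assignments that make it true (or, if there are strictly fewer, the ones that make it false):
is true only for:
  s=True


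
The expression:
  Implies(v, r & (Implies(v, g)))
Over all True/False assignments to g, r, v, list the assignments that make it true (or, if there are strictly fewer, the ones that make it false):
is false only for:
  g=False, r=False, v=True;
  g=False, r=True, v=True;
  g=True, r=False, v=True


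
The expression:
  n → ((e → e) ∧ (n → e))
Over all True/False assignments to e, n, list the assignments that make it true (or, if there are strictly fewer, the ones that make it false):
is false only for:
  e=False, n=True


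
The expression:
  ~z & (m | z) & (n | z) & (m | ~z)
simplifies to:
m & n & ~z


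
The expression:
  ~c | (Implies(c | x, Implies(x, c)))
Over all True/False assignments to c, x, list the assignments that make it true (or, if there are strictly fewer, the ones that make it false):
is always true.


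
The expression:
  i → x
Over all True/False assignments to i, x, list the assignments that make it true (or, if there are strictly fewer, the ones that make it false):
is false only for:
  i=True, x=False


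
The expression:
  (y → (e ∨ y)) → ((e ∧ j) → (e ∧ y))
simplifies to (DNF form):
y ∨ ¬e ∨ ¬j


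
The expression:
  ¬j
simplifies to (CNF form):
¬j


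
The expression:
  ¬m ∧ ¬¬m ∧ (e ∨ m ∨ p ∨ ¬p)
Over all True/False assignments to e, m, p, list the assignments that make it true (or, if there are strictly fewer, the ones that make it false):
is never true.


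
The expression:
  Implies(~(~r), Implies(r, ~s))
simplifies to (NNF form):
~r | ~s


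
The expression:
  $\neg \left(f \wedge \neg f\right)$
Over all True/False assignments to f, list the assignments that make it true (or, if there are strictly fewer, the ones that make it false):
is always true.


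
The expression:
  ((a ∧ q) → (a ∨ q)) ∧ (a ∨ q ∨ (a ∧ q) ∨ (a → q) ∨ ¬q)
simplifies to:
True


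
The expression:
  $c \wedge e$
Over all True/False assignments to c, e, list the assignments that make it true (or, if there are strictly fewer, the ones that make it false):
is true only for:
  c=True, e=True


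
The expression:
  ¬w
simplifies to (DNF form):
¬w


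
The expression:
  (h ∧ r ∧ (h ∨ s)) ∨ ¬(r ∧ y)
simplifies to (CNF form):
h ∨ ¬r ∨ ¬y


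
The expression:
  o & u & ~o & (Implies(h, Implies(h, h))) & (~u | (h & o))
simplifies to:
False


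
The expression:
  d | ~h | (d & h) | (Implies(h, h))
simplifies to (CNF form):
True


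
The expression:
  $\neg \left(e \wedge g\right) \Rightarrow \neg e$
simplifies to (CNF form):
$g \vee \neg e$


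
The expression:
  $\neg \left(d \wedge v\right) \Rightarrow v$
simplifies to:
$v$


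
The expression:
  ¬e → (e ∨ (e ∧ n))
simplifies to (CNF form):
e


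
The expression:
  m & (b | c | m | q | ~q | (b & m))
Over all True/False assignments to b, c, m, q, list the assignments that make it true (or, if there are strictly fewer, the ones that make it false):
is true only for:
  b=False, c=False, m=True, q=False;
  b=False, c=False, m=True, q=True;
  b=False, c=True, m=True, q=False;
  b=False, c=True, m=True, q=True;
  b=True, c=False, m=True, q=False;
  b=True, c=False, m=True, q=True;
  b=True, c=True, m=True, q=False;
  b=True, c=True, m=True, q=True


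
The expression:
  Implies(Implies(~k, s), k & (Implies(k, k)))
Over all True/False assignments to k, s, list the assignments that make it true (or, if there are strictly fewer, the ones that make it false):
is false only for:
  k=False, s=True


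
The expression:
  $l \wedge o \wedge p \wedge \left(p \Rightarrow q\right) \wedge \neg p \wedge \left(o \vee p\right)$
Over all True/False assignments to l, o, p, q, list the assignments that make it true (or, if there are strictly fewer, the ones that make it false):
is never true.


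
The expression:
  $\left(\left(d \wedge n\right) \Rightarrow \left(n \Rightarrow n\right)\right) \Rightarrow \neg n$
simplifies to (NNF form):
$\neg n$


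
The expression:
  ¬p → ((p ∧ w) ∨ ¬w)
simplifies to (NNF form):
p ∨ ¬w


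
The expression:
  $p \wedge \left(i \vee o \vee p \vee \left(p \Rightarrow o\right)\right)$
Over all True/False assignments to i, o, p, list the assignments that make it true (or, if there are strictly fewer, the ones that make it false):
is true only for:
  i=False, o=False, p=True;
  i=False, o=True, p=True;
  i=True, o=False, p=True;
  i=True, o=True, p=True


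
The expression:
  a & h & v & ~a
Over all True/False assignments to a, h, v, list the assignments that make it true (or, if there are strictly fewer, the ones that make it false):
is never true.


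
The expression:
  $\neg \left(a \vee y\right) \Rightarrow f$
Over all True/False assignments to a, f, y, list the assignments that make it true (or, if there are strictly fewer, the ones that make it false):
is false only for:
  a=False, f=False, y=False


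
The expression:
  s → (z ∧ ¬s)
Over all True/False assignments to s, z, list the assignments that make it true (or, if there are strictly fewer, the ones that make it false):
is true only for:
  s=False, z=False;
  s=False, z=True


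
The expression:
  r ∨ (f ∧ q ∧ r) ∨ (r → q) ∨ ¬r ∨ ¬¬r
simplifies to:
True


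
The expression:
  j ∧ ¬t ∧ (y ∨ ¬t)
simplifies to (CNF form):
j ∧ ¬t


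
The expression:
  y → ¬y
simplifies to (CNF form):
¬y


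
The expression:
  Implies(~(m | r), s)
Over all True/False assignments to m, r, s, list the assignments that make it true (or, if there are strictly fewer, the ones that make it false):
is false only for:
  m=False, r=False, s=False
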